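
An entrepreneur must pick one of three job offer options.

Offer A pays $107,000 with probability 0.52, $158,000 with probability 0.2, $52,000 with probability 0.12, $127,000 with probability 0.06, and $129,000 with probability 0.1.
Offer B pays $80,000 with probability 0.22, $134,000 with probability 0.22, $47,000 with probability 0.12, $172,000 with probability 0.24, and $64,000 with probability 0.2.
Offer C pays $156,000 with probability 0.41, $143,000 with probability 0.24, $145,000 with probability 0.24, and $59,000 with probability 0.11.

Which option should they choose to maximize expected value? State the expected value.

Offer A = 0.52 × 107000 + 0.2 × 158000 + 0.12 × 52000 + 0.06 × 127000 + 0.1 × 129000 = 55640 + 31600 + 6240 + 7620 + 12900 = 114000
Offer B = 0.22 × 80000 + 0.22 × 134000 + 0.12 × 47000 + 0.24 × 172000 + 0.2 × 64000 = 17600 + 29480 + 5640 + 41280 + 12800 = 106800
Offer C = 0.41 × 156000 + 0.24 × 143000 + 0.24 × 145000 + 0.11 × 59000 = 63960 + 34320 + 34800 + 6490 = 139570

Offer C ($139,570)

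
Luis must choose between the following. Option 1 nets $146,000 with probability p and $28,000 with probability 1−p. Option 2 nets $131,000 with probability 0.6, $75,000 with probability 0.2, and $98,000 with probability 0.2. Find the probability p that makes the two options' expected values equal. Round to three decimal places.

EV(Option 2) = 0.6 × 131000 + 0.2 × 75000 + 0.2 × 98000 = 78600 + 15000 + 19600 = 113200
p·146000 + (1−p)·28000 = 113200
118000p + 28000 = 113200
p = (113200 − 28000) / 118000

p = 0.722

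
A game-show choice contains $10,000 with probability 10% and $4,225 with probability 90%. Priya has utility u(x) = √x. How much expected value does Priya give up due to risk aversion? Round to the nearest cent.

$110.25

E[u] = 0.1·√10000 + 0.9·√4225 = 0.1·100 + 0.9·65 = 68.5
CE = (68.5)² = 4692.25
Risk premium = EV − CE = 4802.5 − 4692.25 = 110.25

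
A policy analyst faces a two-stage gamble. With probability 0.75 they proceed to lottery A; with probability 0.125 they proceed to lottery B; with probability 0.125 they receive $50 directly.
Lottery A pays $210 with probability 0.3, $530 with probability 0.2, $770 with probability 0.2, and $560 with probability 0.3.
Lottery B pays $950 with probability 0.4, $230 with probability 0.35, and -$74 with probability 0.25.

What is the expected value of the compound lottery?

$429.75

EV(A) = 0.3 × 210 + 0.2 × 530 + 0.2 × 770 + 0.3 × 560 = 63 + 106 + 154 + 168 = 491
EV(B) = 0.4 × 950 + 0.35 × 230 + 0.25 × (-74) = 380 + 80.5 − 18.5 = 442
Branch C: 50 (certain)
Overall = 0.75 × 491 + 0.125 × 442 + 0.125 × 50 = 368.25 + 55.25 + 6.25 = 429.75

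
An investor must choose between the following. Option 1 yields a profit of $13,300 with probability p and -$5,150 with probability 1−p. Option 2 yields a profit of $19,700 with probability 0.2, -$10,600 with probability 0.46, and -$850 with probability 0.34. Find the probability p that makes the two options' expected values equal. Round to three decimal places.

p = 0.213

EV(Option 2) = 0.2 × 19700 + 0.46 × (-10600) + 0.34 × (-850) = 3940 − 4876 − 289 = -1225
p·13300 + (1−p)·(-5150) = -1225
18450p − 5150 = -1225
p = (-1225 + 5150) / 18450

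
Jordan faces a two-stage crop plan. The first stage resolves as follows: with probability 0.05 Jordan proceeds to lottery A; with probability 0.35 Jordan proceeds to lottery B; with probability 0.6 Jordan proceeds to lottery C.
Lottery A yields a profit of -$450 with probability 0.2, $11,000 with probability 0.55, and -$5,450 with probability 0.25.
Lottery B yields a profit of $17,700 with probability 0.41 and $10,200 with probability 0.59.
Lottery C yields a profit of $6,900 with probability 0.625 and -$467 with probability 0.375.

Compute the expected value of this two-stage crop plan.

EV(A) = 0.2 × (-450) + 0.55 × 11000 + 0.25 × (-5450) = -90 + 6050 − 1362.5 = 4597.5
EV(B) = 0.41 × 17700 + 0.59 × 10200 = 7257 + 6018 = 13275
EV(C) = 0.625 × 6900 + 0.375 × (-467) = 4312.5 − 175.125 = 4137.375
Overall = 0.05 × 4597.5 + 0.35 × 13275 + 0.6 × 4137.375 = 229.875 + 4646.25 + 2482.425 = 7358.55

$7,358.55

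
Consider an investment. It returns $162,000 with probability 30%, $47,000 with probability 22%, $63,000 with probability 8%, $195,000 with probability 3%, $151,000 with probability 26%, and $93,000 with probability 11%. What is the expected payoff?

EV = 0.3 × 162000 + 0.22 × 47000 + 0.08 × 63000 + 0.03 × 195000 + 0.26 × 151000 + 0.11 × 93000 = 48600 + 10340 + 5040 + 5850 + 39260 + 10230 = 119320

$119,320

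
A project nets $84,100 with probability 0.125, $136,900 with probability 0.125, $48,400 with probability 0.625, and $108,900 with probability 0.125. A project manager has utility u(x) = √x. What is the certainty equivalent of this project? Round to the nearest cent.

E[u] = 0.125·√84100 + 0.125·√136900 + 0.625·√48400 + 0.125·√108900 = 0.125·290 + 0.125·370 + 0.625·220 + 0.125·330 = 261.25
CE = (261.25)² = 68251.5625

$68,251.56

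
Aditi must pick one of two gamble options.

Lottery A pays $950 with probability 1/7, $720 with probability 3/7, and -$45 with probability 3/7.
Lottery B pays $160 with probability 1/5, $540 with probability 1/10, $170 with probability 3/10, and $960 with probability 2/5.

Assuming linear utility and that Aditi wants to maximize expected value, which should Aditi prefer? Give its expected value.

Lottery A = 1/7 × 950 + 3/7 × 720 + 3/7 × (-45) = 135.7143 + 308.5714 − 19.2857 = 425
Lottery B = 1/5 × 160 + 1/10 × 540 + 3/10 × 170 + 2/5 × 960 = 32 + 54 + 51 + 384 = 521

Lottery B ($521)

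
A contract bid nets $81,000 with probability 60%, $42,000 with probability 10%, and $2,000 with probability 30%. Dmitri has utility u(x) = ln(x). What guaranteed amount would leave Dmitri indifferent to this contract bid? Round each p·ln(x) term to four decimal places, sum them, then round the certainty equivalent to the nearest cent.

$24,986.73

E[u] = 0.6·ln(81000) + 0.1·ln(42000) + 0.3·ln(2000) = 6.7813 + 1.0645 + 2.2803 = 10.1261
CE = e^10.1261 ≈ 24986.73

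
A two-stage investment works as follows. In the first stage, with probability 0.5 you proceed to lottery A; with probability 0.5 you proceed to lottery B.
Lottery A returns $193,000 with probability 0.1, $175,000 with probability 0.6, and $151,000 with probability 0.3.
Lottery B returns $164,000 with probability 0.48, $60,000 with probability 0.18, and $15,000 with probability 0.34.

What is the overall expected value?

$132,110

EV(A) = 0.1 × 193000 + 0.6 × 175000 + 0.3 × 151000 = 19300 + 105000 + 45300 = 169600
EV(B) = 0.48 × 164000 + 0.18 × 60000 + 0.34 × 15000 = 78720 + 10800 + 5100 = 94620
Overall = 0.5 × 169600 + 0.5 × 94620 = 84800 + 47310 = 132110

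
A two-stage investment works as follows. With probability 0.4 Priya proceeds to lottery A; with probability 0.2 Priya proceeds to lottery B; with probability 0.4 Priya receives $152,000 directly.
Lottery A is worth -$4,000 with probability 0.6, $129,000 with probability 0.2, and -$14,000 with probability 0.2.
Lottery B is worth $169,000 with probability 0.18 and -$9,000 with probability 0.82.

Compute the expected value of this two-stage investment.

$73,648

EV(A) = 0.6 × (-4000) + 0.2 × 129000 + 0.2 × (-14000) = -2400 + 25800 − 2800 = 20600
EV(B) = 0.18 × 169000 + 0.82 × (-9000) = 30420 − 7380 = 23040
Branch C: 152000 (certain)
Overall = 0.4 × 20600 + 0.2 × 23040 + 0.4 × 152000 = 8240 + 4608 + 60800 = 73648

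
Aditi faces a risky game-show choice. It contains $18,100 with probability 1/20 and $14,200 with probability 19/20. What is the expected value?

EV = 1/20 × 18100 + 19/20 × 14200 = 905 + 13490 = 14395

$14,395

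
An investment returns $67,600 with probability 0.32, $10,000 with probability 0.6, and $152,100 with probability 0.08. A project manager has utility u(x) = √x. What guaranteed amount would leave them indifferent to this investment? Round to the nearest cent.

E[u] = 0.32·√67600 + 0.6·√10000 + 0.08·√152100 = 0.32·260 + 0.6·100 + 0.08·390 = 174.4
CE = (174.4)² = 30415.36

$30,415.36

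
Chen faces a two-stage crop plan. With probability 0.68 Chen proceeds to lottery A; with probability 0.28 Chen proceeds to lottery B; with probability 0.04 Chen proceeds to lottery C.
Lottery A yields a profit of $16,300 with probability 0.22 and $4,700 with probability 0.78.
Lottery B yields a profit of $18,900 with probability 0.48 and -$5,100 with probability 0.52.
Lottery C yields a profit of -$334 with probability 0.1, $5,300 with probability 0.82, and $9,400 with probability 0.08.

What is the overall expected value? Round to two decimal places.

$6,931.54

EV(A) = 0.22 × 16300 + 0.78 × 4700 = 3586 + 3666 = 7252
EV(B) = 0.48 × 18900 + 0.52 × (-5100) = 9072 − 2652 = 6420
EV(C) = 0.1 × (-334) + 0.82 × 5300 + 0.08 × 9400 = -33.4 + 4346 + 752 = 5064.6
Overall = 0.68 × 7252 + 0.28 × 6420 + 0.04 × 5064.6 = 4931.36 + 1797.6 + 202.584 = 6931.544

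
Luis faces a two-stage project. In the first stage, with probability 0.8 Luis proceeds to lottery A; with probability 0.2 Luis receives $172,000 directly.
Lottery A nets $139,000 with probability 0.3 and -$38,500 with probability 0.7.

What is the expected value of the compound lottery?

EV(A) = 0.3 × 139000 + 0.7 × (-38500) = 41700 − 26950 = 14750
Branch B: 172000 (certain)
Overall = 0.8 × 14750 + 0.2 × 172000 = 11800 + 34400 = 46200

$46,200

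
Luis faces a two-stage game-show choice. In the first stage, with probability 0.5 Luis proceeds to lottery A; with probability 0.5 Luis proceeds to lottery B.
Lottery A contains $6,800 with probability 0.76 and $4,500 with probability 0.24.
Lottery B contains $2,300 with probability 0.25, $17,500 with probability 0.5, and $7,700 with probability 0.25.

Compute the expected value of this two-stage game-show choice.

$8,749

EV(A) = 0.76 × 6800 + 0.24 × 4500 = 5168 + 1080 = 6248
EV(B) = 0.25 × 2300 + 0.5 × 17500 + 0.25 × 7700 = 575 + 8750 + 1925 = 11250
Overall = 0.5 × 6248 + 0.5 × 11250 = 3124 + 5625 = 8749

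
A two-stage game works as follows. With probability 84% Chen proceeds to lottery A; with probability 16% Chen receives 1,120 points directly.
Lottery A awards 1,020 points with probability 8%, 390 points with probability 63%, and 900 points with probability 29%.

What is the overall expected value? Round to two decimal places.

673.37 points

EV(A) = 0.08 × 1020 + 0.63 × 390 + 0.29 × 900 = 81.6 + 245.7 + 261 = 588.3
Branch B: 1120 (certain)
Overall = 0.84 × 588.3 + 0.16 × 1120 = 494.172 + 179.2 = 673.372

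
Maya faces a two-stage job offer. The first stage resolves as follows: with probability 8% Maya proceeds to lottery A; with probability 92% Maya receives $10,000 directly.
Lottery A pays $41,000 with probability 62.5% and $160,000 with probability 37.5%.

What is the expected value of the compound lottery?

EV(A) = 0.625 × 41000 + 0.375 × 160000 = 25625 + 60000 = 85625
Branch B: 10000 (certain)
Overall = 0.08 × 85625 + 0.92 × 10000 = 6850 + 9200 = 16050

$16,050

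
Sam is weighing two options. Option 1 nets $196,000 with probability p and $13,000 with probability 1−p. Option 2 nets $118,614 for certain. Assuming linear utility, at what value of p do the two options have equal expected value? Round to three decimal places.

p·196000 + (1−p)·13000 = 118614
183000p + 13000 = 118614
p = (118614 − 13000) / 183000

p = 0.577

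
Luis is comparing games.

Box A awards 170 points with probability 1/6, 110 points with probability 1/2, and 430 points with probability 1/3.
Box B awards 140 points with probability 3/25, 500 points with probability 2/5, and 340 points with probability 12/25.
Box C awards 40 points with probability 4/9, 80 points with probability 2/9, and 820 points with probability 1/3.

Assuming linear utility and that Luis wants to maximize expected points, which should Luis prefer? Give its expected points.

Box A = 1/6 × 170 + 1/2 × 110 + 1/3 × 430 = 28.3333 + 55 + 143.3333 = 226.6667
Box B = 3/25 × 140 + 2/5 × 500 + 12/25 × 340 = 16.8 + 200 + 163.2 = 380
Box C = 4/9 × 40 + 2/9 × 80 + 1/3 × 820 = 17.7778 + 17.7778 + 273.3333 = 308.8889

Box B (380 points)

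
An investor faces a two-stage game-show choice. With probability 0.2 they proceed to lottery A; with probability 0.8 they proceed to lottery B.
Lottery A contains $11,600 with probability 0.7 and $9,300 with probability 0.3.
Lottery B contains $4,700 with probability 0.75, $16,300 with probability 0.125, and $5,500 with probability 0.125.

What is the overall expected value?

$7,182

EV(A) = 0.7 × 11600 + 0.3 × 9300 = 8120 + 2790 = 10910
EV(B) = 0.75 × 4700 + 0.125 × 16300 + 0.125 × 5500 = 3525 + 2037.5 + 687.5 = 6250
Overall = 0.2 × 10910 + 0.8 × 6250 = 2182 + 5000 = 7182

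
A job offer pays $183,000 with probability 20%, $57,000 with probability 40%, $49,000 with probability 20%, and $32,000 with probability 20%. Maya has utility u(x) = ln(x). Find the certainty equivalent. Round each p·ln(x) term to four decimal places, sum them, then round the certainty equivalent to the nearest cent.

$62,211.80

E[u] = 0.2·ln(183000) + 0.4·ln(57000) + 0.2·ln(49000) + 0.2·ln(32000) = 2.4234 + 4.3803 + 2.1599 + 2.0747 = 11.0383
CE = e^11.0383 ≈ 62211.80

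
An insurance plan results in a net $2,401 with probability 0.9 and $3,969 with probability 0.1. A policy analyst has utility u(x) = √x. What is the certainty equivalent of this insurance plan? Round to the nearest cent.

E[u] = 0.9·√2401 + 0.1·√3969 = 0.9·49 + 0.1·63 = 50.4
CE = (50.4)² = 2540.16

$2,540.16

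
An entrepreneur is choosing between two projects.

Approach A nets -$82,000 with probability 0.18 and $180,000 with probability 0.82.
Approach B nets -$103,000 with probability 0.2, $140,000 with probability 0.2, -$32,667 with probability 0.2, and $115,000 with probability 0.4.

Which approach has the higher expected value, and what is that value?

Approach A ($132,840)

Approach A = 0.18 × (-82000) + 0.82 × 180000 = -14760 + 147600 = 132840
Approach B = 0.2 × (-103000) + 0.2 × 140000 + 0.2 × (-32667) + 0.4 × 115000 = -20600 + 28000 − 6533.4 + 46000 = 46866.6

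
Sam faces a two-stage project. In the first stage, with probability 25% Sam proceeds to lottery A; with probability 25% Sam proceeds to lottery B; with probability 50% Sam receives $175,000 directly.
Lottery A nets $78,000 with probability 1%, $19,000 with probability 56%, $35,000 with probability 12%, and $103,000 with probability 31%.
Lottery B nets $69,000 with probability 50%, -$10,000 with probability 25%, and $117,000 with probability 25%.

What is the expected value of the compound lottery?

$114,700

EV(A) = 0.01 × 78000 + 0.56 × 19000 + 0.12 × 35000 + 0.31 × 103000 = 780 + 10640 + 4200 + 31930 = 47550
EV(B) = 0.5 × 69000 + 0.25 × (-10000) + 0.25 × 117000 = 34500 − 2500 + 29250 = 61250
Branch C: 175000 (certain)
Overall = 0.25 × 47550 + 0.25 × 61250 + 0.5 × 175000 = 11887.5 + 15312.5 + 87500 = 114700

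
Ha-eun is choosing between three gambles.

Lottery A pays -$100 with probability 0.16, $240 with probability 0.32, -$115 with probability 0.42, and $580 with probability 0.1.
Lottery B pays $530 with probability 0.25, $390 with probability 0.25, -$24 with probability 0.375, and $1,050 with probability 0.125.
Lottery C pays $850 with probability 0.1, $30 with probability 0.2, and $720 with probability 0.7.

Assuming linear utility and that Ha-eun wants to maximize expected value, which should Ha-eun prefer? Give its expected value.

Lottery C ($595)

Lottery A = 0.16 × (-100) + 0.32 × 240 + 0.42 × (-115) + 0.1 × 580 = -16 + 76.8 − 48.3 + 58 = 70.5
Lottery B = 0.25 × 530 + 0.25 × 390 + 0.375 × (-24) + 0.125 × 1050 = 132.5 + 97.5 − 9 + 131.25 = 352.25
Lottery C = 0.1 × 850 + 0.2 × 30 + 0.7 × 720 = 85 + 6 + 504 = 595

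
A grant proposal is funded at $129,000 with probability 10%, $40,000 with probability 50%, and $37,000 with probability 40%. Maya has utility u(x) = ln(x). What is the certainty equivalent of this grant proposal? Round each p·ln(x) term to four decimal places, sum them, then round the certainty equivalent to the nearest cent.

E[u] = 0.1·ln(129000) + 0.5·ln(40000) + 0.4·ln(37000) = 1.1768 + 5.2983 + 4.2075 = 10.6826
CE = e^10.6826 ≈ 43590.74

$43,590.74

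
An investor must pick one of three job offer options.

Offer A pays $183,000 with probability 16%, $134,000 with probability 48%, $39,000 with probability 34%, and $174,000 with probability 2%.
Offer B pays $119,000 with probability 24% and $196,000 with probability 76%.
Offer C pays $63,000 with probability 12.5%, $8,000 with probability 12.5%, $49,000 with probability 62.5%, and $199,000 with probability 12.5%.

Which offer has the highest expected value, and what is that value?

Offer B ($177,520)

Offer A = 0.16 × 183000 + 0.48 × 134000 + 0.34 × 39000 + 0.02 × 174000 = 29280 + 64320 + 13260 + 3480 = 110340
Offer B = 0.24 × 119000 + 0.76 × 196000 = 28560 + 148960 = 177520
Offer C = 0.125 × 63000 + 0.125 × 8000 + 0.625 × 49000 + 0.125 × 199000 = 7875 + 1000 + 30625 + 24875 = 64375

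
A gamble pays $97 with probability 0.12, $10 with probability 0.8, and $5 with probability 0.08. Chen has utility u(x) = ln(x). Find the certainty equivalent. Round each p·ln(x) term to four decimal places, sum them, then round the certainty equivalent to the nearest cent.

E[u] = 0.12·ln(97) + 0.8·ln(10) + 0.08·ln(5) = 0.5490 + 1.8421 + 0.1288 = 2.5199
CE = e^2.5199 ≈ 12.43

$12.43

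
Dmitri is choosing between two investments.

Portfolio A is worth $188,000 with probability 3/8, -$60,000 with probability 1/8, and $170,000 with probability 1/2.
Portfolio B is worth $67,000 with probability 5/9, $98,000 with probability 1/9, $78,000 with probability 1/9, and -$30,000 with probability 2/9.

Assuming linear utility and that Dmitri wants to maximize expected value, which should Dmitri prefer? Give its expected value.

Portfolio A ($148,000)

Portfolio A = 3/8 × 188000 + 1/8 × (-60000) + 1/2 × 170000 = 70500 − 7500 + 85000 = 148000
Portfolio B = 5/9 × 67000 + 1/9 × 98000 + 1/9 × 78000 + 2/9 × (-30000) = 37222.2222 + 10888.8889 + 8666.6667 − 6666.6667 = 50111.1111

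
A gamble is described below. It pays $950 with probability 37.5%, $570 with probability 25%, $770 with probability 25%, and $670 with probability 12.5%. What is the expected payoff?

$775

EV = 0.375 × 950 + 0.25 × 570 + 0.25 × 770 + 0.125 × 670 = 356.25 + 142.5 + 192.5 + 83.75 = 775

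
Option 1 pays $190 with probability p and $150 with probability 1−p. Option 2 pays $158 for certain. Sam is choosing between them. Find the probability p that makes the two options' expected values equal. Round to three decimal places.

p = 0.200

p·190 + (1−p)·150 = 158
40p + 150 = 158
p = (158 − 150) / 40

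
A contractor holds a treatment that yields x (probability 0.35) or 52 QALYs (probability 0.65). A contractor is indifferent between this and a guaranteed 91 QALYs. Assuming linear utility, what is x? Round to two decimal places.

x = 163.43 QALYs

0.35·x + 0.65·52 = 91
0.35·x = 91 − 33.8 = 57.2
x = 57.2 / 0.35 = 163.4286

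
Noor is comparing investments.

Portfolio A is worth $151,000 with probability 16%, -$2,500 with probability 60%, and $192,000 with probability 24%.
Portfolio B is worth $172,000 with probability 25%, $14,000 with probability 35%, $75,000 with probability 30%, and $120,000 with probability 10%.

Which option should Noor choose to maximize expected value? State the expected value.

Portfolio A = 0.16 × 151000 + 0.6 × (-2500) + 0.24 × 192000 = 24160 − 1500 + 46080 = 68740
Portfolio B = 0.25 × 172000 + 0.35 × 14000 + 0.3 × 75000 + 0.1 × 120000 = 43000 + 4900 + 22500 + 12000 = 82400

Portfolio B ($82,400)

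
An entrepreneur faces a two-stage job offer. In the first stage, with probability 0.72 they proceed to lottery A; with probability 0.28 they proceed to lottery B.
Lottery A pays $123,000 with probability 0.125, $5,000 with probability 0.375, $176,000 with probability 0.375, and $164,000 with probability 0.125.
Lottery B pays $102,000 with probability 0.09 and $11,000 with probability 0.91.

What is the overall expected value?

EV(A) = 0.125 × 123000 + 0.375 × 5000 + 0.375 × 176000 + 0.125 × 164000 = 15375 + 1875 + 66000 + 20500 = 103750
EV(B) = 0.09 × 102000 + 0.91 × 11000 = 9180 + 10010 = 19190
Overall = 0.72 × 103750 + 0.28 × 19190 = 74700 + 5373.2 = 80073.2

$80,073.20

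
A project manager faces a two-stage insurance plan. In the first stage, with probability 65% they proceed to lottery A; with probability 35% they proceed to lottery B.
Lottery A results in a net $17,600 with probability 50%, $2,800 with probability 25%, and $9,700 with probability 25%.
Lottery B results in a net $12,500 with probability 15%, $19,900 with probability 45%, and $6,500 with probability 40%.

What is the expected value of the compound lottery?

$12,451.75

EV(A) = 0.5 × 17600 + 0.25 × 2800 + 0.25 × 9700 = 8800 + 700 + 2425 = 11925
EV(B) = 0.15 × 12500 + 0.45 × 19900 + 0.4 × 6500 = 1875 + 8955 + 2600 = 13430
Overall = 0.65 × 11925 + 0.35 × 13430 = 7751.25 + 4700.5 = 12451.75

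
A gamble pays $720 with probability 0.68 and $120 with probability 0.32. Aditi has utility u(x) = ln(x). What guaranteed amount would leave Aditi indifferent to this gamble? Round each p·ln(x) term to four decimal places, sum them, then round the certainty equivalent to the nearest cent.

$405.82

E[u] = 0.68·ln(720) + 0.32·ln(120) = 4.4739 + 1.5320 = 6.0059
CE = e^6.0059 ≈ 405.82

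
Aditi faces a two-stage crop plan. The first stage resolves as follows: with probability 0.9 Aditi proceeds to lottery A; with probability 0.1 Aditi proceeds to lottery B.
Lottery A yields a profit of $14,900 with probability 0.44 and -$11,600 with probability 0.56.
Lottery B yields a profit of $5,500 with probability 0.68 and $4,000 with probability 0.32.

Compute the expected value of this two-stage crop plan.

EV(A) = 0.44 × 14900 + 0.56 × (-11600) = 6556 − 6496 = 60
EV(B) = 0.68 × 5500 + 0.32 × 4000 = 3740 + 1280 = 5020
Overall = 0.9 × 60 + 0.1 × 5020 = 54 + 502 = 556

$556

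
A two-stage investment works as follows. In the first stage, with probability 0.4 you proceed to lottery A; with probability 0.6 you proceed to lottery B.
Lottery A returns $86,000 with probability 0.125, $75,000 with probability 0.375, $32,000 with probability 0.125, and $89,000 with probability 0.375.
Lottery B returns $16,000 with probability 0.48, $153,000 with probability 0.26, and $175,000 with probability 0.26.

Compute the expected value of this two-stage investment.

$86,276

EV(A) = 0.125 × 86000 + 0.375 × 75000 + 0.125 × 32000 + 0.375 × 89000 = 10750 + 28125 + 4000 + 33375 = 76250
EV(B) = 0.48 × 16000 + 0.26 × 153000 + 0.26 × 175000 = 7680 + 39780 + 45500 = 92960
Overall = 0.4 × 76250 + 0.6 × 92960 = 30500 + 55776 = 86276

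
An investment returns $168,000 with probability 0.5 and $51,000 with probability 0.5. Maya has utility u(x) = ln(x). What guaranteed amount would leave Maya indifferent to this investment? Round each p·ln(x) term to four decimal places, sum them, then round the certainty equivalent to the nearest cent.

$92,568.11

E[u] = 0.5·ln(168000) + 0.5·ln(51000) = 6.0159 + 5.4198 = 11.4357
CE = e^11.4357 ≈ 92568.11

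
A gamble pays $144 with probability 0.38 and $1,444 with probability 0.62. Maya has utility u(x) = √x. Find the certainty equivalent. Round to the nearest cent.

E[u] = 0.38·√144 + 0.62·√1444 = 0.38·12 + 0.62·38 = 28.12
CE = (28.12)² = 790.7344

$790.73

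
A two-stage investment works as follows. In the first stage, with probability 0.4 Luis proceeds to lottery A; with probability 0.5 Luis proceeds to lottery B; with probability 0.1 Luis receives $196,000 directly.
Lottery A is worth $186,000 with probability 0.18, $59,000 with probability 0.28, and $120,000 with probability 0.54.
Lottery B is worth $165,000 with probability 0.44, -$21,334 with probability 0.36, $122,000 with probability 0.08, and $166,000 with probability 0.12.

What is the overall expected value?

EV(A) = 0.18 × 186000 + 0.28 × 59000 + 0.54 × 120000 = 33480 + 16520 + 64800 = 114800
EV(B) = 0.44 × 165000 + 0.36 × (-21334) + 0.08 × 122000 + 0.12 × 166000 = 72600 − 7680.24 + 9760 + 19920 = 94599.76
Branch C: 196000 (certain)
Overall = 0.4 × 114800 + 0.5 × 94599.76 + 0.1 × 196000 = 45920 + 47299.88 + 19600 = 112819.88

$112,819.88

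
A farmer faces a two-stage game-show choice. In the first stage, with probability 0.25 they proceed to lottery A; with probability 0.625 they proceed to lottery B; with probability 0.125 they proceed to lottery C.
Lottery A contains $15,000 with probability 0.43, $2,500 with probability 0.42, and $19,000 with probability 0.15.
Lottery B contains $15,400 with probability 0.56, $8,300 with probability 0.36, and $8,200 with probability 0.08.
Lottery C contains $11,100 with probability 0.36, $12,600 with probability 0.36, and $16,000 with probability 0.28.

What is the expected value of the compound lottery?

EV(A) = 0.43 × 15000 + 0.42 × 2500 + 0.15 × 19000 = 6450 + 1050 + 2850 = 10350
EV(B) = 0.56 × 15400 + 0.36 × 8300 + 0.08 × 8200 = 8624 + 2988 + 656 = 12268
EV(C) = 0.36 × 11100 + 0.36 × 12600 + 0.28 × 16000 = 3996 + 4536 + 4480 = 13012
Overall = 0.25 × 10350 + 0.625 × 12268 + 0.125 × 13012 = 2587.5 + 7667.5 + 1626.5 = 11881.5

$11,881.50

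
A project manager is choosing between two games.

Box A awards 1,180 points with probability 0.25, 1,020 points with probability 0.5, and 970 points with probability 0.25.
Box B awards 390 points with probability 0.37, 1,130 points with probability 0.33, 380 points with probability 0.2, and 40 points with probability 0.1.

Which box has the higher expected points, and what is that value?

Box A (1047.5 points)

Box A = 0.25 × 1180 + 0.5 × 1020 + 0.25 × 970 = 295 + 510 + 242.5 = 1047.5
Box B = 0.37 × 390 + 0.33 × 1130 + 0.2 × 380 + 0.1 × 40 = 144.3 + 372.9 + 76 + 4 = 597.2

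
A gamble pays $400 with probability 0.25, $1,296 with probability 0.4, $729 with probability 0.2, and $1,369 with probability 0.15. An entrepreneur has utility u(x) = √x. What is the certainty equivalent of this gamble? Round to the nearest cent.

E[u] = 0.25·√400 + 0.4·√1296 + 0.2·√729 + 0.15·√1369 = 0.25·20 + 0.4·36 + 0.2·27 + 0.15·37 = 30.35
CE = (30.35)² = 921.1225

$921.12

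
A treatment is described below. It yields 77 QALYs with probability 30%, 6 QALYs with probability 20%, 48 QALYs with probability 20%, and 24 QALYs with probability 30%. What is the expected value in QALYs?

41.1 QALYs

EV = 0.3 × 77 + 0.2 × 6 + 0.2 × 48 + 0.3 × 24 = 23.1 + 1.2 + 9.6 + 7.2 = 41.1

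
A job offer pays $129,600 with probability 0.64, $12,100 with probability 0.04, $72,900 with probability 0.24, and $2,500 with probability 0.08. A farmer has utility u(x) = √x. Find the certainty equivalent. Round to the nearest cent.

E[u] = 0.64·√129600 + 0.04·√12100 + 0.24·√72900 + 0.08·√2500 = 0.64·360 + 0.04·110 + 0.24·270 + 0.08·50 = 303.6
CE = (303.6)² = 92172.96

$92,172.96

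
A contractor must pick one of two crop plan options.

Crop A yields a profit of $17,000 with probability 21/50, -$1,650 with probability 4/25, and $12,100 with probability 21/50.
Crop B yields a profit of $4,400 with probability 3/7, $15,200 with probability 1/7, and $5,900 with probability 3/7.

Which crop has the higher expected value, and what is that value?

Crop A = 21/50 × 17000 + 4/25 × (-1650) + 21/50 × 12100 = 7140 − 264 + 5082 = 11958
Crop B = 3/7 × 4400 + 1/7 × 15200 + 3/7 × 5900 = 1885.7143 + 2171.4286 + 2528.5714 = 6585.7143

Crop A ($11,958)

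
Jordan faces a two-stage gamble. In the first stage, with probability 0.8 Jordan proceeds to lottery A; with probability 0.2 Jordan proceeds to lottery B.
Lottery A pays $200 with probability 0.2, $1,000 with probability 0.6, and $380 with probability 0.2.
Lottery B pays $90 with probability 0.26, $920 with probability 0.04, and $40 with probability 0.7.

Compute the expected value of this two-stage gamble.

EV(A) = 0.2 × 200 + 0.6 × 1000 + 0.2 × 380 = 40 + 600 + 76 = 716
EV(B) = 0.26 × 90 + 0.04 × 920 + 0.7 × 40 = 23.4 + 36.8 + 28 = 88.2
Overall = 0.8 × 716 + 0.2 × 88.2 = 572.8 + 17.64 = 590.44

$590.44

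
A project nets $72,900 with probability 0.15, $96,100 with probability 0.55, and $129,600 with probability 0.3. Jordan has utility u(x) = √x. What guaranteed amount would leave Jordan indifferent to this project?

E[u] = 0.15·√72900 + 0.55·√96100 + 0.3·√129600 = 0.15·270 + 0.55·310 + 0.3·360 = 319
CE = (319)² = 101761

$101,761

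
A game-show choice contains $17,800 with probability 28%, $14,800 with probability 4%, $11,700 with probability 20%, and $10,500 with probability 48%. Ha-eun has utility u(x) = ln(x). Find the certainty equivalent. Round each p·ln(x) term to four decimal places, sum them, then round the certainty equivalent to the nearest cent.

E[u] = 0.28·ln(17800) + 0.04·ln(14800) + 0.2·ln(11700) + 0.48·ln(10500) = 2.7403 + 0.3841 + 1.8735 + 4.4444 = 9.4423
CE = e^9.4423 ≈ 12610.69

$12,610.69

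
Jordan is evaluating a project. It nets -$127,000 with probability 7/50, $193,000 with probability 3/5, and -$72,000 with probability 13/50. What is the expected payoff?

$79,300

EV = 7/50 × (-127000) + 3/5 × 193000 + 13/50 × (-72000) = -17780 + 115800 − 18720 = 79300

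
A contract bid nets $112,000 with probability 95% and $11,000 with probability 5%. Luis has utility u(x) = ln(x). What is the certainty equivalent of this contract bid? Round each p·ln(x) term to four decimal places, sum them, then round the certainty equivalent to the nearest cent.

$99,727.82

E[u] = 0.95·ln(112000) + 0.05·ln(11000) = 11.0449 + 0.4653 = 11.5102
CE = e^11.5102 ≈ 99727.82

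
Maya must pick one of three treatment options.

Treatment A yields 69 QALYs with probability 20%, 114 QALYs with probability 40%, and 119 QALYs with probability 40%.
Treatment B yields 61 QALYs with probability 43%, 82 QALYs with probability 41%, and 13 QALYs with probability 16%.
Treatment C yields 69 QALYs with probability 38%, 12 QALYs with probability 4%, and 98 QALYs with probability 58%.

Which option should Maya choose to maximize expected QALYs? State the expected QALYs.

Treatment A = 0.2 × 69 + 0.4 × 114 + 0.4 × 119 = 13.8 + 45.6 + 47.6 = 107
Treatment B = 0.43 × 61 + 0.41 × 82 + 0.16 × 13 = 26.23 + 33.62 + 2.08 = 61.93
Treatment C = 0.38 × 69 + 0.04 × 12 + 0.58 × 98 = 26.22 + 0.48 + 56.84 = 83.54

Treatment A (107 QALYs)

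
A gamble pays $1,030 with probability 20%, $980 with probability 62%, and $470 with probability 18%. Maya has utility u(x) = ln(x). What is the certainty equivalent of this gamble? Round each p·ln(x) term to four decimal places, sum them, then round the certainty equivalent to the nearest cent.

E[u] = 0.2·ln(1030) + 0.62·ln(980) + 0.18·ln(470) = 1.3875 + 4.2703 + 1.1075 = 6.7653
CE = e^6.7653 ≈ 867.23

$867.23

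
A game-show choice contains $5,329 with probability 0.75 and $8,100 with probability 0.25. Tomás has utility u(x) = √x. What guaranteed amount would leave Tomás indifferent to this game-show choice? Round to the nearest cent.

E[u] = 0.75·√5329 + 0.25·√8100 = 0.75·73 + 0.25·90 = 77.25
CE = (77.25)² = 5967.5625

$5,967.56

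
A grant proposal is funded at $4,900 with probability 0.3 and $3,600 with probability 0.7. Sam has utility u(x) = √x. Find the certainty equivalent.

$3,969

E[u] = 0.3·√4900 + 0.7·√3600 = 0.3·70 + 0.7·60 = 63
CE = (63)² = 3969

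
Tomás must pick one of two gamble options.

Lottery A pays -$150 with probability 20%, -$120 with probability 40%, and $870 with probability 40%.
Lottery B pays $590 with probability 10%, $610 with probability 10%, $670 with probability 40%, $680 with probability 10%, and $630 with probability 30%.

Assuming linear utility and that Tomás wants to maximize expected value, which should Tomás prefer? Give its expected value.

Lottery B ($645)

Lottery A = 0.2 × (-150) + 0.4 × (-120) + 0.4 × 870 = -30 − 48 + 348 = 270
Lottery B = 0.1 × 590 + 0.1 × 610 + 0.4 × 670 + 0.1 × 680 + 0.3 × 630 = 59 + 61 + 268 + 68 + 189 = 645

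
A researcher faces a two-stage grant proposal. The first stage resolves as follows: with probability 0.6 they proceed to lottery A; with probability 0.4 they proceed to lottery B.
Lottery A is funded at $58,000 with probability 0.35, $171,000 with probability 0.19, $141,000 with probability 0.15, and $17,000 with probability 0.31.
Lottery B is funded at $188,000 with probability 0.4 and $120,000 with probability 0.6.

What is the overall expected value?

EV(A) = 0.35 × 58000 + 0.19 × 171000 + 0.15 × 141000 + 0.31 × 17000 = 20300 + 32490 + 21150 + 5270 = 79210
EV(B) = 0.4 × 188000 + 0.6 × 120000 = 75200 + 72000 = 147200
Overall = 0.6 × 79210 + 0.4 × 147200 = 47526 + 58880 = 106406

$106,406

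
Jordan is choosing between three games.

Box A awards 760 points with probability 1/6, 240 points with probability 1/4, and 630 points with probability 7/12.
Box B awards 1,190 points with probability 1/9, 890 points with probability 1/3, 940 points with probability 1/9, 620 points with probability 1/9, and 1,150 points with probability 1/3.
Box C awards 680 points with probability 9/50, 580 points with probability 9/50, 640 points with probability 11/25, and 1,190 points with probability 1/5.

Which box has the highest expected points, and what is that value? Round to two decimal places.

Box A = 1/6 × 760 + 1/4 × 240 + 7/12 × 630 = 126.6667 + 60 + 367.5 = 554.1667
Box B = 1/9 × 1190 + 1/3 × 890 + 1/9 × 940 + 1/9 × 620 + 1/3 × 1150 = 132.2222 + 296.6667 + 104.4444 + 68.8889 + 383.3333 = 985.5556
Box C = 9/50 × 680 + 9/50 × 580 + 11/25 × 640 + 1/5 × 1190 = 122.4 + 104.4 + 281.6 + 238 = 746.4

Box B (985.56 points)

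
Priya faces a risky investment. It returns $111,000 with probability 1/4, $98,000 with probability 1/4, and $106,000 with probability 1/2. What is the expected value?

EV = 1/4 × 111000 + 1/4 × 98000 + 1/2 × 106000 = 27750 + 24500 + 53000 = 105250

$105,250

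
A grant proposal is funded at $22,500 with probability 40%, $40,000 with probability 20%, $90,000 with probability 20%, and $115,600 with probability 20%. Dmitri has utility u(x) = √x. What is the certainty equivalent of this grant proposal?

$51,984

E[u] = 0.4·√22500 + 0.2·√40000 + 0.2·√90000 + 0.2·√115600 = 0.4·150 + 0.2·200 + 0.2·300 + 0.2·340 = 228
CE = (228)² = 51984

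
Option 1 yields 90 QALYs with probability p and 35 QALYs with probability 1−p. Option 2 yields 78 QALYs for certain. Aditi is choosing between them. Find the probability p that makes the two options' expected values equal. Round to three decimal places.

p·90 + (1−p)·35 = 78
55p + 35 = 78
p = (78 − 35) / 55

p = 0.782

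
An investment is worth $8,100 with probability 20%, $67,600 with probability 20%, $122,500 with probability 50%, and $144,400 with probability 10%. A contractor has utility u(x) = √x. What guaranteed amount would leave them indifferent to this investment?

E[u] = 0.2·√8100 + 0.2·√67600 + 0.5·√122500 + 0.1·√144400 = 0.2·90 + 0.2·260 + 0.5·350 + 0.1·380 = 283
CE = (283)² = 80089

$80,089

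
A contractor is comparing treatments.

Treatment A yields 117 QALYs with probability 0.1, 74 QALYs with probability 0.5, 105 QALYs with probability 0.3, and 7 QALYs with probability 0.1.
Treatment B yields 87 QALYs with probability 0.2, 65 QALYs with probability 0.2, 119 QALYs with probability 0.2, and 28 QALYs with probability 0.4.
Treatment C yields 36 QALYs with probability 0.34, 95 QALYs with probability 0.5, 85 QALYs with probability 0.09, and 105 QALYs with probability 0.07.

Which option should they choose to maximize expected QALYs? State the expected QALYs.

Treatment A (80.9 QALYs)

Treatment A = 0.1 × 117 + 0.5 × 74 + 0.3 × 105 + 0.1 × 7 = 11.7 + 37 + 31.5 + 0.7 = 80.9
Treatment B = 0.2 × 87 + 0.2 × 65 + 0.2 × 119 + 0.4 × 28 = 17.4 + 13 + 23.8 + 11.2 = 65.4
Treatment C = 0.34 × 36 + 0.5 × 95 + 0.09 × 85 + 0.07 × 105 = 12.24 + 47.5 + 7.65 + 7.35 = 74.74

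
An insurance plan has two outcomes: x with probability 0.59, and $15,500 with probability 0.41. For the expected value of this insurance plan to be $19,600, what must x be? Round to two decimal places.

x = $22,449.15

0.59·x + 0.41·15500 = 19600
0.59·x = 19600 − 6355 = 13245
x = 13245 / 0.59 = 22449.1525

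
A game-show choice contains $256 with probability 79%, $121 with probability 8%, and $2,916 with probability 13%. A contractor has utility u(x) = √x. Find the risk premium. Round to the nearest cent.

$169.11

E[u] = 0.79·√256 + 0.08·√121 + 0.13·√2916 = 0.79·16 + 0.08·11 + 0.13·54 = 20.54
CE = (20.54)² = 421.8916
Risk premium = EV − CE = 591 − 421.8916 = 169.1084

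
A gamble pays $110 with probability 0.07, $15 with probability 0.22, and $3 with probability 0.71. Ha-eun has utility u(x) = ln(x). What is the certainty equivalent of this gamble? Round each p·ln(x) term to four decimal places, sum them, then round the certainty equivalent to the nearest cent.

E[u] = 0.07·ln(110) + 0.22·ln(15) + 0.71·ln(3) = 0.3290 + 0.5958 + 0.7800 = 1.7048
CE = e^1.7048 ≈ 5.50

$5.50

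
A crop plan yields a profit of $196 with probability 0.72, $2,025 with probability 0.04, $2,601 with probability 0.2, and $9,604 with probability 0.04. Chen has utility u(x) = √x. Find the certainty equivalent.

E[u] = 0.72·√196 + 0.04·√2025 + 0.2·√2601 + 0.04·√9604 = 0.72·14 + 0.04·45 + 0.2·51 + 0.04·98 = 26
CE = (26)² = 676

$676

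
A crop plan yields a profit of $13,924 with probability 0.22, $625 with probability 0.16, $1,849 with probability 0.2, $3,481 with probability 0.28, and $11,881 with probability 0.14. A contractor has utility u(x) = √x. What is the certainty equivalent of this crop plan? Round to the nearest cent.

$4,947.72

E[u] = 0.22·√13924 + 0.16·√625 + 0.2·√1849 + 0.28·√3481 + 0.14·√11881 = 0.22·118 + 0.16·25 + 0.2·43 + 0.28·59 + 0.14·109 = 70.34
CE = (70.34)² = 4947.7156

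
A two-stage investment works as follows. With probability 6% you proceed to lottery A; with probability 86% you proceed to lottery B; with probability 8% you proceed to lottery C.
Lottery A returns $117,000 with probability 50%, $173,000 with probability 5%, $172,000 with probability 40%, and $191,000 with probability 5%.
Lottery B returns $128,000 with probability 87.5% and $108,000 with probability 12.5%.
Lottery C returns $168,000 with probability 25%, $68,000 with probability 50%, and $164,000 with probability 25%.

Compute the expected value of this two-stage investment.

EV(A) = 0.5 × 117000 + 0.05 × 173000 + 0.4 × 172000 + 0.05 × 191000 = 58500 + 8650 + 68800 + 9550 = 145500
EV(B) = 0.875 × 128000 + 0.125 × 108000 = 112000 + 13500 = 125500
EV(C) = 0.25 × 168000 + 0.5 × 68000 + 0.25 × 164000 = 42000 + 34000 + 41000 = 117000
Overall = 0.06 × 145500 + 0.86 × 125500 + 0.08 × 117000 = 8730 + 107930 + 9360 = 126020

$126,020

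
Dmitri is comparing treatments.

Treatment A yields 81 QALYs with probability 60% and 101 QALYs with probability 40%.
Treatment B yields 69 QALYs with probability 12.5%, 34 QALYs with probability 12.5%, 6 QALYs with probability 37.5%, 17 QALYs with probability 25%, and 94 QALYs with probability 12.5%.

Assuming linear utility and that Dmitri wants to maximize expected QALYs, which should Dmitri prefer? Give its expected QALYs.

Treatment A = 0.6 × 81 + 0.4 × 101 = 48.6 + 40.4 = 89
Treatment B = 0.125 × 69 + 0.125 × 34 + 0.375 × 6 + 0.25 × 17 + 0.125 × 94 = 8.625 + 4.25 + 2.25 + 4.25 + 11.75 = 31.125

Treatment A (89 QALYs)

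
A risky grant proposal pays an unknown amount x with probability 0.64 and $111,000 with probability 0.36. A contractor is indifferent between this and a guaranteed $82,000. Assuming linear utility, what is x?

0.64·x + 0.36·111000 = 82000
0.64·x = 82000 − 39960 = 42040
x = 42040 / 0.64 = 65687.5

x = $65,687.50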